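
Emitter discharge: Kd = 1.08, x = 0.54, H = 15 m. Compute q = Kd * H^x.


q = Kd * H^x = 1.08 * 15^0.54 = 1.08 * 4.316078

4.6614 L/h


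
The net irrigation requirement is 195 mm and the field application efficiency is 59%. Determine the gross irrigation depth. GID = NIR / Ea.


Ea = 59% = 0.59
GID = NIR / Ea = 195 / 0.59 = 330.5085 mm

330.5085 mm


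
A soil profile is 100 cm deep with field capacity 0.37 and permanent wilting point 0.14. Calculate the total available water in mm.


AWC = (FC - PWP) * d * 10
AWC = (0.37 - 0.14) * 100 * 10
AWC = 0.2300 * 100 * 10

230.0000 mm


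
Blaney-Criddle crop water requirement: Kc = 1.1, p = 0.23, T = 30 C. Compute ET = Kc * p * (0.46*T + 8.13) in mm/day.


ET = Kc * p * (0.46*T + 8.13)
ET = 1.1 * 0.23 * (0.46*30 + 8.13)
ET = 1.1 * 0.23 * 21.9300

5.5483 mm/day


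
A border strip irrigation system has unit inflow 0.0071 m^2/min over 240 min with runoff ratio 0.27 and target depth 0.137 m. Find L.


L = q*t/((1+r)*Z)
L = 0.0071*240/((1+0.27)*0.137)
L = 1.704/0.17399

9.7937 m


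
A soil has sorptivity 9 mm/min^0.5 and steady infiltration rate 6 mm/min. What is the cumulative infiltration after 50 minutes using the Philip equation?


F = S*sqrt(t) + A*t
F = 9*sqrt(50) + 6*50
F = 9*7.071068 + 300

363.6396 mm


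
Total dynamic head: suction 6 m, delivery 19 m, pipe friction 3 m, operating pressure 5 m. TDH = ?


TDH = Hs + Hd + hf + Hp = 6 + 19 + 3 + 5 = 33

33 m


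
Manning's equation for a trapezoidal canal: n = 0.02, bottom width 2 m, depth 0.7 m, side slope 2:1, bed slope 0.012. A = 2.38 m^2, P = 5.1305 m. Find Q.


R = A/P = 2.38/5.1305 = 0.463892
Q = (1/0.02) * 2.38 * 0.463892^(2/3) * 0.012^0.5

7.8118 m^3/s


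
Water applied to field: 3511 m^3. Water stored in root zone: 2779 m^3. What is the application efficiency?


Ea = V_root / V_field * 100 = 2779 / 3511 * 100 = 79.1512%

79.1512 %


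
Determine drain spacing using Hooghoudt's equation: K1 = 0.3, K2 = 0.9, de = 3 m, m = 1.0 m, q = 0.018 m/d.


S^2 = 8*K2*de*m/q + 4*K1*m^2/q
S^2 = 8*0.9*3*1.0/0.018 + 4*0.3*1.0^2/0.018
S = sqrt(1266.6667)

35.5903 m


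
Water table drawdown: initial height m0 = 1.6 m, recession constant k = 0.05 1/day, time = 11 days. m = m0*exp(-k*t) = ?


m = m0 * exp(-k*t)
m = 1.6 * exp(-0.05 * 11)
m = 1.6 * exp(-0.5500)

0.9231 m


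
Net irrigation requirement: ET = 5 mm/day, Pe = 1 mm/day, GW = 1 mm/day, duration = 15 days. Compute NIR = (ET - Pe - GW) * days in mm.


Daily deficit = ET - Pe - GW = 5 - 1 - 1 = 3 mm/day
NIR = 3 * 15 = 45 mm

45.0000 mm


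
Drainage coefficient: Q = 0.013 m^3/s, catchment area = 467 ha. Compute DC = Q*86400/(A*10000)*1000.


DC = Q * 86400 / (A * 10000) * 1000
DC = 0.013 * 86400 / (467 * 10000) * 1000
DC = 1123200.0000 / 4670000

0.2405 mm/day


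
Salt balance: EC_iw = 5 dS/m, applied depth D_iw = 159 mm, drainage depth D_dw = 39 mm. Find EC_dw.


EC_dw = EC_iw * D_iw / D_dw
EC_dw = 5 * 159 / 39
EC_dw = 795 / 39

20.3846 dS/m


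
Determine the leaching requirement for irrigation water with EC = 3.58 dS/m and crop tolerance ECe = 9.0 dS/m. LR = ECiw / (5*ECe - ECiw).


LR = ECiw / (5*ECe - ECiw)
LR = 3.58 / (5*9.0 - 3.58)
LR = 3.58 / 41.4200

0.0864


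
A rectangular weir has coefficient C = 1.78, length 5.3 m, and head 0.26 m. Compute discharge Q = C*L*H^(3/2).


Q = C * L * H^(3/2) = 1.78 * 5.3 * 0.26^1.5 = 1.78 * 5.3 * 0.132575

1.2507 m^3/s


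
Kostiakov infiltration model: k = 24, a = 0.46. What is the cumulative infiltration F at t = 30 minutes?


F = k * t^a = 24 * 30^0.46
F = 24 * 4.780527

114.7326 mm


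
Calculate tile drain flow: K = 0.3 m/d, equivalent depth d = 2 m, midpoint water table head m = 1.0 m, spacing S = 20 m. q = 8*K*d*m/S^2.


q = 8*K*d*m/S^2
q = 8*0.3*2*1.0/20^2
q = 4.8000 / 400

0.0120 m/d


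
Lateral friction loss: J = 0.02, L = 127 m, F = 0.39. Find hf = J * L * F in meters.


hf = J * L * F = 0.02 * 127 * 0.39 = 0.9906 m

0.9906 m


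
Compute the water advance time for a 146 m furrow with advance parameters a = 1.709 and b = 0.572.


t = (L/a)^(1/b)
t = (146/1.709)^(1/0.572)
t = 85.430076^(1/0.572)

2382.0010 min


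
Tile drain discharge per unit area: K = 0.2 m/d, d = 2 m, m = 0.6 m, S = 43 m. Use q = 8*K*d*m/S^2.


q = 8*K*d*m/S^2
q = 8*0.2*2*0.6/43^2
q = 1.9200 / 1849

0.0010 m/d


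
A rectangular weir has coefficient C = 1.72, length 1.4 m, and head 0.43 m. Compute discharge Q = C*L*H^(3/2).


Q = C * L * H^(3/2) = 1.72 * 1.4 * 0.43^1.5 = 1.72 * 1.4 * 0.281970

0.6790 m^3/s


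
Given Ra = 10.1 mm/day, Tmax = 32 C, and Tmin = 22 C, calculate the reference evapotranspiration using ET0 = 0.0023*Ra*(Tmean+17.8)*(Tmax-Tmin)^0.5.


Tmean = (Tmax + Tmin)/2 = (32 + 22)/2 = 27.0
ET0 = 0.0023 * 10.1 * (27.0 + 17.8) * sqrt(32 - 22)
ET0 = 0.0023 * 10.1 * 44.8 * 3.162278

3.2910 mm/day


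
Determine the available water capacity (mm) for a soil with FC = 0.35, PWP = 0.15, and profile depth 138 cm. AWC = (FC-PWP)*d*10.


AWC = (FC - PWP) * d * 10
AWC = (0.35 - 0.15) * 138 * 10
AWC = 0.2000 * 138 * 10

276.0000 mm


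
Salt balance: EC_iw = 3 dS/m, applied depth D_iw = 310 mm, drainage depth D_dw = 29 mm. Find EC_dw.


EC_dw = EC_iw * D_iw / D_dw
EC_dw = 3 * 310 / 29
EC_dw = 930 / 29

32.0690 dS/m


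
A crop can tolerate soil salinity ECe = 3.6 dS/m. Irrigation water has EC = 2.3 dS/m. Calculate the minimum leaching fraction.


LR = ECiw / (5*ECe - ECiw)
LR = 2.3 / (5*3.6 - 2.3)
LR = 2.3 / 15.7000

0.1465


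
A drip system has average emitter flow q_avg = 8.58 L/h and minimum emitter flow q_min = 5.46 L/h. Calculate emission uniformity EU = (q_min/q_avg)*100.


EU = (q_min/q_avg)*100 = (5.46/8.58)*100 = 63.6364%

63.6364 %


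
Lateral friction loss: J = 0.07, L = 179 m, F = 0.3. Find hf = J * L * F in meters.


hf = J * L * F = 0.07 * 179 * 0.3 = 3.7590 m

3.7590 m


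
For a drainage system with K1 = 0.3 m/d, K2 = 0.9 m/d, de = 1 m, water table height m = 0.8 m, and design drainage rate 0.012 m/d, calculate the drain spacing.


S^2 = 8*K2*de*m/q + 4*K1*m^2/q
S^2 = 8*0.9*1*0.8/0.012 + 4*0.3*0.8^2/0.012
S = sqrt(544.0000)

23.3238 m


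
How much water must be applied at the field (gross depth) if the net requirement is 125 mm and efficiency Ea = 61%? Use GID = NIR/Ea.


Ea = 61% = 0.61
GID = NIR / Ea = 125 / 0.61 = 204.9180 mm

204.9180 mm


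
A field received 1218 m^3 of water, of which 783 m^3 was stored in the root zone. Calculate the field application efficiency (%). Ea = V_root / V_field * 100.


Ea = V_root / V_field * 100 = 783 / 1218 * 100 = 64.2857%

64.2857 %


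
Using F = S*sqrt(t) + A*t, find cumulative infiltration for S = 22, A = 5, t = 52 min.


F = S*sqrt(t) + A*t
F = 22*sqrt(52) + 5*52
F = 22*7.211103 + 260

418.6443 mm


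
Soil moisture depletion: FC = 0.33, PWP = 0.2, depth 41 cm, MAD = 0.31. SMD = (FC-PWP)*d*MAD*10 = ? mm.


SMD = (FC - PWP) * d * MAD * 10
SMD = (0.33 - 0.2) * 41 * 0.31 * 10
SMD = 0.1300 * 41 * 0.31 * 10

16.5230 mm


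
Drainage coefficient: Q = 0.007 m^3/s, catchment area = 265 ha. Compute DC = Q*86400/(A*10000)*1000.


DC = Q * 86400 / (A * 10000) * 1000
DC = 0.007 * 86400 / (265 * 10000) * 1000
DC = 604800.0000 / 2650000

0.2282 mm/day


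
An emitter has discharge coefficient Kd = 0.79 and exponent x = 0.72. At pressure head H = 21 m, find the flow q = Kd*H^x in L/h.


q = Kd * H^x = 0.79 * 21^0.72 = 0.79 * 8.953604

7.0733 L/h


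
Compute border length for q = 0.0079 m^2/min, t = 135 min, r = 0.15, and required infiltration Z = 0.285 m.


L = q*t/((1+r)*Z)
L = 0.0079*135/((1+0.15)*0.285)
L = 1.0665/0.32775

3.2540 m


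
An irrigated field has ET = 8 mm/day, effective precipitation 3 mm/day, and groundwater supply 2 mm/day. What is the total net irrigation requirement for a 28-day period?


Daily deficit = ET - Pe - GW = 8 - 3 - 2 = 3 mm/day
NIR = 3 * 28 = 84 mm

84.0000 mm


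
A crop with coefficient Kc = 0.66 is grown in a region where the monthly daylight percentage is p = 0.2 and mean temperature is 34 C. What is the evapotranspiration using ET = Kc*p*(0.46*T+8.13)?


ET = Kc * p * (0.46*T + 8.13)
ET = 0.66 * 0.2 * (0.46*34 + 8.13)
ET = 0.66 * 0.2 * 23.7700

3.1376 mm/day


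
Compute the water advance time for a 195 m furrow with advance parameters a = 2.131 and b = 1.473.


t = (L/a)^(1/b)
t = (195/2.131)^(1/1.473)
t = 91.506335^(1/1.473)

21.4587 min


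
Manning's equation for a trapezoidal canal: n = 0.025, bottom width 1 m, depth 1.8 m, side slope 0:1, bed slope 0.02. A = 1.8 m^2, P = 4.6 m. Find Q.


R = A/P = 1.8/4.6 = 0.391304
Q = (1/0.025) * 1.8 * 0.391304^(2/3) * 0.02^0.5

5.4474 m^3/s


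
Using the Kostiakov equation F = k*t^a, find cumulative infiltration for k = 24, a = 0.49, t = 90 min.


F = k * t^a = 24 * 90^0.49
F = 24 * 9.069406

217.6657 mm


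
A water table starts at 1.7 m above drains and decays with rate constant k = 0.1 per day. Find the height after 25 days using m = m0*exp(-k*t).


m = m0 * exp(-k*t)
m = 1.7 * exp(-0.1 * 25)
m = 1.7 * exp(-2.5000)

0.1395 m


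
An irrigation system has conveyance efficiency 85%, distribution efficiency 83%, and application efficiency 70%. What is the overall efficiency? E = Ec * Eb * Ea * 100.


Ec = 0.85, Eb = 0.83, Ea = 0.7
E = 0.85 * 0.83 * 0.7 * 100 = 49.3850%

49.3850 %


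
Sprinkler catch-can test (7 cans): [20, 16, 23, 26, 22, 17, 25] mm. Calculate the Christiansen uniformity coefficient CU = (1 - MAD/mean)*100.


mean = 21.285714 mm
MAD = 3.102041 mm
CU = (1 - 3.102041/21.285714)*100

85.4267 %


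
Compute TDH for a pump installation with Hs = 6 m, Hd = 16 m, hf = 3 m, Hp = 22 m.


TDH = Hs + Hd + hf + Hp = 6 + 16 + 3 + 22 = 47

47 m


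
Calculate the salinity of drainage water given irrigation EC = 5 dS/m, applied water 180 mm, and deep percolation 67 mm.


EC_dw = EC_iw * D_iw / D_dw
EC_dw = 5 * 180 / 67
EC_dw = 900 / 67

13.4328 dS/m


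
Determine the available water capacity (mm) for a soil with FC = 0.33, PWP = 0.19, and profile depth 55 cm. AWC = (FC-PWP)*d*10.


AWC = (FC - PWP) * d * 10
AWC = (0.33 - 0.19) * 55 * 10
AWC = 0.1400 * 55 * 10

77.0000 mm


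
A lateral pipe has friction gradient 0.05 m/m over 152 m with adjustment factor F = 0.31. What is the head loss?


hf = J * L * F = 0.05 * 152 * 0.31 = 2.3560 m

2.3560 m


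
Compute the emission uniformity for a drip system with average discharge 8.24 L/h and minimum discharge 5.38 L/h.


EU = (q_min/q_avg)*100 = (5.38/8.24)*100 = 65.2913%

65.2913 %


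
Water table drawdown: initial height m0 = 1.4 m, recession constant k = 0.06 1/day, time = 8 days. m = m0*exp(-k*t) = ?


m = m0 * exp(-k*t)
m = 1.4 * exp(-0.06 * 8)
m = 1.4 * exp(-0.4800)

0.8663 m


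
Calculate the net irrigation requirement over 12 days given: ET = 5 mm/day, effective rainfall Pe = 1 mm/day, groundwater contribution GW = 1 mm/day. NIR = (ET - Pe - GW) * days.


Daily deficit = ET - Pe - GW = 5 - 1 - 1 = 3 mm/day
NIR = 3 * 12 = 36 mm

36.0000 mm


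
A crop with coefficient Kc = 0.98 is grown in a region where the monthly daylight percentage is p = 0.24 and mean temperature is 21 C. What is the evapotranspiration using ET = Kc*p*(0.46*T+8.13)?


ET = Kc * p * (0.46*T + 8.13)
ET = 0.98 * 0.24 * (0.46*21 + 8.13)
ET = 0.98 * 0.24 * 17.7900

4.1842 mm/day


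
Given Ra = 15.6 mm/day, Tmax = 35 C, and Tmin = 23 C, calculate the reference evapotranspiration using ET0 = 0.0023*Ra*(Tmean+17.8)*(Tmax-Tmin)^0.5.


Tmean = (Tmax + Tmin)/2 = (35 + 23)/2 = 29.0
ET0 = 0.0023 * 15.6 * (29.0 + 17.8) * sqrt(35 - 23)
ET0 = 0.0023 * 15.6 * 46.8 * 3.464102

5.8169 mm/day


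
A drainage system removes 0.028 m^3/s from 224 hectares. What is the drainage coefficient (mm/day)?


DC = Q * 86400 / (A * 10000) * 1000
DC = 0.028 * 86400 / (224 * 10000) * 1000
DC = 2419200.0000 / 2240000

1.0800 mm/day


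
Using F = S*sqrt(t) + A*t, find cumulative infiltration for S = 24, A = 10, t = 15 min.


F = S*sqrt(t) + A*t
F = 24*sqrt(15) + 10*15
F = 24*3.872983 + 150

242.9516 mm


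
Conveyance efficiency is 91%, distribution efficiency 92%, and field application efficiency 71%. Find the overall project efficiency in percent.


Ec = 0.91, Eb = 0.92, Ea = 0.71
E = 0.91 * 0.92 * 0.71 * 100 = 59.4412%

59.4412 %


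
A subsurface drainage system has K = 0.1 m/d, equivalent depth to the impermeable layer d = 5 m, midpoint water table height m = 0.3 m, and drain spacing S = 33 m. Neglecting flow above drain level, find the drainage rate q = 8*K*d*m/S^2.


q = 8*K*d*m/S^2
q = 8*0.1*5*0.3/33^2
q = 1.2000 / 1089

0.0011 m/d


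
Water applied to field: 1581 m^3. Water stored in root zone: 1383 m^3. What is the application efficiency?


Ea = V_root / V_field * 100 = 1383 / 1581 * 100 = 87.4763%

87.4763 %


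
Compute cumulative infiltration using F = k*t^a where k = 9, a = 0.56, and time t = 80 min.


F = k * t^a = 9 * 80^0.56
F = 9 * 11.634036

104.7063 mm


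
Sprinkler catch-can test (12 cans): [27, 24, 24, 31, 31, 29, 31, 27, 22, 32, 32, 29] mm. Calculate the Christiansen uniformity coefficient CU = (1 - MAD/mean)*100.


mean = 28.250000 mm
MAD = 2.875000 mm
CU = (1 - 2.875000/28.250000)*100

89.8230 %


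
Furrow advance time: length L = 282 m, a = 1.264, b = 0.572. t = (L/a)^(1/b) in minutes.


t = (L/a)^(1/b)
t = (282/1.264)^(1/0.572)
t = 223.101266^(1/0.572)

12757.7118 min


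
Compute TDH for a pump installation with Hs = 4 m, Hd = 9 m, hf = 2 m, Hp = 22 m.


TDH = Hs + Hd + hf + Hp = 4 + 9 + 2 + 22 = 37

37 m


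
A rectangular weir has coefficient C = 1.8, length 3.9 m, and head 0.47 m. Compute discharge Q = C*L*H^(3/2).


Q = C * L * H^(3/2) = 1.8 * 3.9 * 0.47^1.5 = 1.8 * 3.9 * 0.322216

2.2620 m^3/s


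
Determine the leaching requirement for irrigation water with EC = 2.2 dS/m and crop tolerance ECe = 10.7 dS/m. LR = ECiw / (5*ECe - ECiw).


LR = ECiw / (5*ECe - ECiw)
LR = 2.2 / (5*10.7 - 2.2)
LR = 2.2 / 51.3000

0.0429


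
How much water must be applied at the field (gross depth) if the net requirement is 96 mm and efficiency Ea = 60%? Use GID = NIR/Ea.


Ea = 60% = 0.6
GID = NIR / Ea = 96 / 0.6 = 160.0000 mm

160.0000 mm


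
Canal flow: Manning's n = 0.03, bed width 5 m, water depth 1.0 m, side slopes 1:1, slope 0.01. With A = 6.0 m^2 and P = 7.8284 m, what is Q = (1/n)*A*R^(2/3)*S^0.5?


R = A/P = 6.0/7.8284 = 0.766440
Q = (1/0.03) * 6.0 * 0.766440^(2/3) * 0.01^0.5

16.7500 m^3/s


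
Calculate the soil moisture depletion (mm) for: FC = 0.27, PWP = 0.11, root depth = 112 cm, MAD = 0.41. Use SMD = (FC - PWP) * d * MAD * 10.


SMD = (FC - PWP) * d * MAD * 10
SMD = (0.27 - 0.11) * 112 * 0.41 * 10
SMD = 0.1600 * 112 * 0.41 * 10

73.4720 mm


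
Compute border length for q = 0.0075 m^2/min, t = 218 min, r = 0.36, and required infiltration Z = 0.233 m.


L = q*t/((1+r)*Z)
L = 0.0075*218/((1+0.36)*0.233)
L = 1.635/0.31688

5.1597 m


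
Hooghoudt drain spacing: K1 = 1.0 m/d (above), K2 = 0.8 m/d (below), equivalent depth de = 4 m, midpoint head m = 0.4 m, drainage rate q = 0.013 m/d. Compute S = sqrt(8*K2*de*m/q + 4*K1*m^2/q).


S^2 = 8*K2*de*m/q + 4*K1*m^2/q
S^2 = 8*0.8*4*0.4/0.013 + 4*1.0*0.4^2/0.013
S = sqrt(836.9231)

28.9296 m


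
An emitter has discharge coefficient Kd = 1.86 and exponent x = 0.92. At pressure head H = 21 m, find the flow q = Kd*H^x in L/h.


q = Kd * H^x = 1.86 * 21^0.92 = 1.86 * 16.460452

30.6164 L/h


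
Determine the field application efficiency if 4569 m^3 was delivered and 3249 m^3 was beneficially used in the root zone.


Ea = V_root / V_field * 100 = 3249 / 4569 * 100 = 71.1097%

71.1097 %


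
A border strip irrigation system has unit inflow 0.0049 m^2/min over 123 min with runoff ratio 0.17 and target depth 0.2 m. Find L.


L = q*t/((1+r)*Z)
L = 0.0049*123/((1+0.17)*0.2)
L = 0.6027/0.234

2.5756 m


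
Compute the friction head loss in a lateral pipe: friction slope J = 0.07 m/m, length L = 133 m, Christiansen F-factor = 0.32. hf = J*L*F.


hf = J * L * F = 0.07 * 133 * 0.32 = 2.9792 m

2.9792 m


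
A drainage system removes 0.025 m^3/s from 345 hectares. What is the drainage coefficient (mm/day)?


DC = Q * 86400 / (A * 10000) * 1000
DC = 0.025 * 86400 / (345 * 10000) * 1000
DC = 2160000.0000 / 3450000

0.6261 mm/day


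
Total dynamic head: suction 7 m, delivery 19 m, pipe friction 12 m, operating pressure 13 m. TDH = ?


TDH = Hs + Hd + hf + Hp = 7 + 19 + 12 + 13 = 51

51 m


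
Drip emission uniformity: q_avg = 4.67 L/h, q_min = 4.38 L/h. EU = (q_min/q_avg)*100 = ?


EU = (q_min/q_avg)*100 = (4.38/4.67)*100 = 93.7901%

93.7901 %


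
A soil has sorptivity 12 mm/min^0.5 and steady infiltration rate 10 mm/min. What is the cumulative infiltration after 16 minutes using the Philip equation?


F = S*sqrt(t) + A*t
F = 12*sqrt(16) + 10*16
F = 12*4.000000 + 160

208.0000 mm


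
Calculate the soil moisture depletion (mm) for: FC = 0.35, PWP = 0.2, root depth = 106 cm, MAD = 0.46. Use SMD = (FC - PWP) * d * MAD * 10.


SMD = (FC - PWP) * d * MAD * 10
SMD = (0.35 - 0.2) * 106 * 0.46 * 10
SMD = 0.1500 * 106 * 0.46 * 10

73.1400 mm


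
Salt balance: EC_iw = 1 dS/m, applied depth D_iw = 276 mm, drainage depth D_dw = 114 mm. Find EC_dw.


EC_dw = EC_iw * D_iw / D_dw
EC_dw = 1 * 276 / 114
EC_dw = 276 / 114

2.4211 dS/m


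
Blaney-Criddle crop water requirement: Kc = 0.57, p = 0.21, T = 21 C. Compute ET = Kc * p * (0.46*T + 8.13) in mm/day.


ET = Kc * p * (0.46*T + 8.13)
ET = 0.57 * 0.21 * (0.46*21 + 8.13)
ET = 0.57 * 0.21 * 17.7900

2.1295 mm/day


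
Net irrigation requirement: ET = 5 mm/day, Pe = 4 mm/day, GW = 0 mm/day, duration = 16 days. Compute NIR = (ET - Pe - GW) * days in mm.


Daily deficit = ET - Pe - GW = 5 - 4 - 0 = 1 mm/day
NIR = 1 * 16 = 16 mm

16.0000 mm


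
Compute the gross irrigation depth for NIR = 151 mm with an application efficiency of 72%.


Ea = 72% = 0.72
GID = NIR / Ea = 151 / 0.72 = 209.7222 mm

209.7222 mm


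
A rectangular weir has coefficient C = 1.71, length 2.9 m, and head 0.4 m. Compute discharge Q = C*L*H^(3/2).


Q = C * L * H^(3/2) = 1.71 * 2.9 * 0.4^1.5 = 1.71 * 2.9 * 0.252982

1.2545 m^3/s


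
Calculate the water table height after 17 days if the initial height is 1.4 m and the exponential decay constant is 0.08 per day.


m = m0 * exp(-k*t)
m = 1.4 * exp(-0.08 * 17)
m = 1.4 * exp(-1.3600)

0.3593 m


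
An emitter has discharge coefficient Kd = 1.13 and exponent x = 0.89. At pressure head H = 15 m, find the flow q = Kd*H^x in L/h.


q = Kd * H^x = 1.13 * 15^0.89 = 1.13 * 11.135795

12.5834 L/h


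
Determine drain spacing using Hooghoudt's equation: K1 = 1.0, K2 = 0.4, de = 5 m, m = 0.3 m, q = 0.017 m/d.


S^2 = 8*K2*de*m/q + 4*K1*m^2/q
S^2 = 8*0.4*5*0.3/0.017 + 4*1.0*0.3^2/0.017
S = sqrt(303.5294)

17.4221 m


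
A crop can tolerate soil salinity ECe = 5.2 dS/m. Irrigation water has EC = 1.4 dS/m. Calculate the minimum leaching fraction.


LR = ECiw / (5*ECe - ECiw)
LR = 1.4 / (5*5.2 - 1.4)
LR = 1.4 / 24.6000

0.0569


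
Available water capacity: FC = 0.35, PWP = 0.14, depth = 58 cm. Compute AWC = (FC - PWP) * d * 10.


AWC = (FC - PWP) * d * 10
AWC = (0.35 - 0.14) * 58 * 10
AWC = 0.2100 * 58 * 10

121.8000 mm


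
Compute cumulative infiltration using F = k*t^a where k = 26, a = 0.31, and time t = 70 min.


F = k * t^a = 26 * 70^0.31
F = 26 * 3.732333

97.0407 mm


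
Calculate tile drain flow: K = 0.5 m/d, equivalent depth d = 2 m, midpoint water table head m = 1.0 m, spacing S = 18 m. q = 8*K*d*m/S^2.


q = 8*K*d*m/S^2
q = 8*0.5*2*1.0/18^2
q = 8.0000 / 324

0.0247 m/d


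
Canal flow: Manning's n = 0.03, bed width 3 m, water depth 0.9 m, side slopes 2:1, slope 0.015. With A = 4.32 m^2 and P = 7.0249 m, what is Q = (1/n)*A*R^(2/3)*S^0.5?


R = A/P = 4.32/7.0249 = 0.614955
Q = (1/0.03) * 4.32 * 0.614955^(2/3) * 0.015^0.5

12.7537 m^3/s


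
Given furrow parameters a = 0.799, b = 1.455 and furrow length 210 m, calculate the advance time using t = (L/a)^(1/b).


t = (L/a)^(1/b)
t = (210/0.799)^(1/1.455)
t = 262.828536^(1/1.455)

46.0262 min


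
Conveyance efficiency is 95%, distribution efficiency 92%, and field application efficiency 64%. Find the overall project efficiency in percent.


Ec = 0.95, Eb = 0.92, Ea = 0.64
E = 0.95 * 0.92 * 0.64 * 100 = 55.9360%

55.9360 %


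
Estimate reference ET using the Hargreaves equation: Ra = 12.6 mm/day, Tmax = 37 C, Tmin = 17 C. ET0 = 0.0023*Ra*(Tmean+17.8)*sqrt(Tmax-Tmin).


Tmean = (Tmax + Tmin)/2 = (37 + 17)/2 = 27.0
ET0 = 0.0023 * 12.6 * (27.0 + 17.8) * sqrt(37 - 17)
ET0 = 0.0023 * 12.6 * 44.8 * 4.472136

5.8062 mm/day


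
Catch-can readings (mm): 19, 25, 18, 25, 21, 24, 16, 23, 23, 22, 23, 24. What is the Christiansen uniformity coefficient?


mean = 21.916667 mm
MAD = 2.277778 mm
CU = (1 - 2.277778/21.916667)*100

89.6071 %


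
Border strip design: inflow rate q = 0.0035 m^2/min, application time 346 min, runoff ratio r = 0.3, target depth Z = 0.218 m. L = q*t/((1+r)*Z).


L = q*t/((1+r)*Z)
L = 0.0035*346/((1+0.3)*0.218)
L = 1.211/0.2834

4.2731 m


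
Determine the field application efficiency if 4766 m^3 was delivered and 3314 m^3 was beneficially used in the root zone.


Ea = V_root / V_field * 100 = 3314 / 4766 * 100 = 69.5342%

69.5342 %


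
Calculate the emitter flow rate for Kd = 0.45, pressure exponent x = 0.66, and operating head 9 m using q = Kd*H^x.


q = Kd * H^x = 0.45 * 9^0.66 = 0.45 * 4.263832

1.9187 L/h


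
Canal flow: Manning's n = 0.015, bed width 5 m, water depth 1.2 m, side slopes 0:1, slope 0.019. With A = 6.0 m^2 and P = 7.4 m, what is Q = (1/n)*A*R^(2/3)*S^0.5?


R = A/P = 6.0/7.4 = 0.810811
Q = (1/0.015) * 6.0 * 0.810811^(2/3) * 0.019^0.5

47.9420 m^3/s


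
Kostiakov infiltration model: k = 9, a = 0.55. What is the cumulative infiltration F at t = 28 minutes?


F = k * t^a = 9 * 28^0.55
F = 9 * 6.250819

56.2574 mm


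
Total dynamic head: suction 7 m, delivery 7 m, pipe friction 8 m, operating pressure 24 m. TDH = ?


TDH = Hs + Hd + hf + Hp = 7 + 7 + 8 + 24 = 46

46 m


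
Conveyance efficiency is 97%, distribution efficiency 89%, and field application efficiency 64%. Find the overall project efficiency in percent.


Ec = 0.97, Eb = 0.89, Ea = 0.64
E = 0.97 * 0.89 * 0.64 * 100 = 55.2512%

55.2512 %


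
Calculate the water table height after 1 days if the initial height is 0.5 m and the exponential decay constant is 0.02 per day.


m = m0 * exp(-k*t)
m = 0.5 * exp(-0.02 * 1)
m = 0.5 * exp(-0.0200)

0.4901 m


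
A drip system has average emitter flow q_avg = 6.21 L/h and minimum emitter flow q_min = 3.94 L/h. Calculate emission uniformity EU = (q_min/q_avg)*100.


EU = (q_min/q_avg)*100 = (3.94/6.21)*100 = 63.4461%

63.4461 %


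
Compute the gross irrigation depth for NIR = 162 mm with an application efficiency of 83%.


Ea = 83% = 0.83
GID = NIR / Ea = 162 / 0.83 = 195.1807 mm

195.1807 mm


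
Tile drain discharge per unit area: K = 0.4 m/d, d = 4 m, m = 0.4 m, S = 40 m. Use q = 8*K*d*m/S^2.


q = 8*K*d*m/S^2
q = 8*0.4*4*0.4/40^2
q = 5.1200 / 1600

0.0032 m/d


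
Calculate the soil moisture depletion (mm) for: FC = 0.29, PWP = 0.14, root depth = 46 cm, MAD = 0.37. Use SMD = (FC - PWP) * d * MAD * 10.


SMD = (FC - PWP) * d * MAD * 10
SMD = (0.29 - 0.14) * 46 * 0.37 * 10
SMD = 0.1500 * 46 * 0.37 * 10

25.5300 mm


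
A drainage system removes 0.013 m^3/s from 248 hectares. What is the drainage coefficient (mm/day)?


DC = Q * 86400 / (A * 10000) * 1000
DC = 0.013 * 86400 / (248 * 10000) * 1000
DC = 1123200.0000 / 2480000

0.4529 mm/day


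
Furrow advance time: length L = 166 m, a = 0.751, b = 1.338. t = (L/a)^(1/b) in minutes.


t = (L/a)^(1/b)
t = (166/0.751)^(1/1.338)
t = 221.038615^(1/1.338)

56.5221 min


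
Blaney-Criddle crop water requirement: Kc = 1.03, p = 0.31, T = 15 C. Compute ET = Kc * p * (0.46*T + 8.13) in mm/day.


ET = Kc * p * (0.46*T + 8.13)
ET = 1.03 * 0.31 * (0.46*15 + 8.13)
ET = 1.03 * 0.31 * 15.0300

4.7991 mm/day


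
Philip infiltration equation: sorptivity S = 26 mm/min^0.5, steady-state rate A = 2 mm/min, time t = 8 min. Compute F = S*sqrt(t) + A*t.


F = S*sqrt(t) + A*t
F = 26*sqrt(8) + 2*8
F = 26*2.828427 + 16

89.5391 mm


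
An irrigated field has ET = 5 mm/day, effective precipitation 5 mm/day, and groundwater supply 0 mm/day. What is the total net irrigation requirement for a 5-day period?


Daily deficit = ET - Pe - GW = 5 - 5 - 0 = 0 mm/day
NIR = 0 * 5 = 0 mm

0 mm


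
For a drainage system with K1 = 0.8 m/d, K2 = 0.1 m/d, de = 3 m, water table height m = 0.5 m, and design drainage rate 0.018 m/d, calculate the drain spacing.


S^2 = 8*K2*de*m/q + 4*K1*m^2/q
S^2 = 8*0.1*3*0.5/0.018 + 4*0.8*0.5^2/0.018
S = sqrt(111.1111)

10.5409 m


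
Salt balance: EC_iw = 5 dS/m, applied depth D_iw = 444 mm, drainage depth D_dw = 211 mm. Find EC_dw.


EC_dw = EC_iw * D_iw / D_dw
EC_dw = 5 * 444 / 211
EC_dw = 2220 / 211

10.5213 dS/m


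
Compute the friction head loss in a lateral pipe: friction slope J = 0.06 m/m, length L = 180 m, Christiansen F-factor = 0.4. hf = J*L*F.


hf = J * L * F = 0.06 * 180 * 0.4 = 4.3200 m

4.3200 m


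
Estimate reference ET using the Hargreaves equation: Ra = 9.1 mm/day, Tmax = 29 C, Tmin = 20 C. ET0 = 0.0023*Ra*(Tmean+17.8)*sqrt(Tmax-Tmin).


Tmean = (Tmax + Tmin)/2 = (29 + 20)/2 = 24.5
ET0 = 0.0023 * 9.1 * (24.5 + 17.8) * sqrt(29 - 20)
ET0 = 0.0023 * 9.1 * 42.3 * 3.000000

2.6560 mm/day


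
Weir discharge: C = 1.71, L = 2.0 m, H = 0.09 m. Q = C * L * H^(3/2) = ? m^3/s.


Q = C * L * H^(3/2) = 1.71 * 2.0 * 0.09^1.5 = 1.71 * 2.0 * 0.027000

0.0923 m^3/s


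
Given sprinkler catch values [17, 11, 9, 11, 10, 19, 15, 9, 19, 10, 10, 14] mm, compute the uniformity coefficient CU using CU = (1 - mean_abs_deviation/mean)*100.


mean = 12.833333 mm
MAD = 3.305556 mm
CU = (1 - 3.305556/12.833333)*100

74.2424 %


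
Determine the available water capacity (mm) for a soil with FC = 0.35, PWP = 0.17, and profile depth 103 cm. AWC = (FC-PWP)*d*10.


AWC = (FC - PWP) * d * 10
AWC = (0.35 - 0.17) * 103 * 10
AWC = 0.1800 * 103 * 10

185.4000 mm


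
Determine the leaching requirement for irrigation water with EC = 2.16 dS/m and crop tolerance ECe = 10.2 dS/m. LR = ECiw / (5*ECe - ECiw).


LR = ECiw / (5*ECe - ECiw)
LR = 2.16 / (5*10.2 - 2.16)
LR = 2.16 / 48.8400

0.0442


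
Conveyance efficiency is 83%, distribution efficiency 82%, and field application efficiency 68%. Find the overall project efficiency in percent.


Ec = 0.83, Eb = 0.82, Ea = 0.68
E = 0.83 * 0.82 * 0.68 * 100 = 46.2808%

46.2808 %


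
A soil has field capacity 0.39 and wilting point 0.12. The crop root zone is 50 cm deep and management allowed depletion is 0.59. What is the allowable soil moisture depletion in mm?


SMD = (FC - PWP) * d * MAD * 10
SMD = (0.39 - 0.12) * 50 * 0.59 * 10
SMD = 0.2700 * 50 * 0.59 * 10

79.6500 mm


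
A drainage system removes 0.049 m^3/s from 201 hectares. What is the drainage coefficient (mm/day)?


DC = Q * 86400 / (A * 10000) * 1000
DC = 0.049 * 86400 / (201 * 10000) * 1000
DC = 4233600.0000 / 2010000

2.1063 mm/day


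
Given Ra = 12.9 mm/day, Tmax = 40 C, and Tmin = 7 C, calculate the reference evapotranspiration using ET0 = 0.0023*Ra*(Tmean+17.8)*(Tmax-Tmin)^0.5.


Tmean = (Tmax + Tmin)/2 = (40 + 7)/2 = 23.5
ET0 = 0.0023 * 12.9 * (23.5 + 17.8) * sqrt(40 - 7)
ET0 = 0.0023 * 12.9 * 41.3 * 5.744563

7.0392 mm/day


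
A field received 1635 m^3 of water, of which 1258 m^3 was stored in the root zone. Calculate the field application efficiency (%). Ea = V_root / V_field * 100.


Ea = V_root / V_field * 100 = 1258 / 1635 * 100 = 76.9419%

76.9419 %


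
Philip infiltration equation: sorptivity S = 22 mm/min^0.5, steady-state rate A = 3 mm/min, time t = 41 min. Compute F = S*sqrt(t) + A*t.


F = S*sqrt(t) + A*t
F = 22*sqrt(41) + 3*41
F = 22*6.403124 + 123

263.8687 mm


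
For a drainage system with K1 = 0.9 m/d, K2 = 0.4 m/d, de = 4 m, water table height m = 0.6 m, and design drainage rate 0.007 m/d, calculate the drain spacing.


S^2 = 8*K2*de*m/q + 4*K1*m^2/q
S^2 = 8*0.4*4*0.6/0.007 + 4*0.9*0.6^2/0.007
S = sqrt(1282.2857)

35.8090 m


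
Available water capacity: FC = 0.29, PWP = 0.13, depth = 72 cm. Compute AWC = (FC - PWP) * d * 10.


AWC = (FC - PWP) * d * 10
AWC = (0.29 - 0.13) * 72 * 10
AWC = 0.1600 * 72 * 10

115.2000 mm


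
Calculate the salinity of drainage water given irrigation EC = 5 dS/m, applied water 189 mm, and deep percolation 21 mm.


EC_dw = EC_iw * D_iw / D_dw
EC_dw = 5 * 189 / 21
EC_dw = 945 / 21

45.0000 dS/m


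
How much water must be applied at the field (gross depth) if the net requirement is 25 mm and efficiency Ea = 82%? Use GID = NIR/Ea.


Ea = 82% = 0.82
GID = NIR / Ea = 25 / 0.82 = 30.4878 mm

30.4878 mm


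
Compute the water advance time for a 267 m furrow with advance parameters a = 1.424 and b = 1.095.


t = (L/a)^(1/b)
t = (267/1.424)^(1/1.095)
t = 187.500000^(1/1.095)

119.0694 min


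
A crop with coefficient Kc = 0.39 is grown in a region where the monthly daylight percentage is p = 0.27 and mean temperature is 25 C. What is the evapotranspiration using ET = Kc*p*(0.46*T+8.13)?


ET = Kc * p * (0.46*T + 8.13)
ET = 0.39 * 0.27 * (0.46*25 + 8.13)
ET = 0.39 * 0.27 * 19.6300

2.0670 mm/day


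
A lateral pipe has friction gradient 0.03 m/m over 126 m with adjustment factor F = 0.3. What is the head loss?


hf = J * L * F = 0.03 * 126 * 0.3 = 1.1340 m

1.1340 m


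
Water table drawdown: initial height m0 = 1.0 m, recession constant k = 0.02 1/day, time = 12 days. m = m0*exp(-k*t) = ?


m = m0 * exp(-k*t)
m = 1.0 * exp(-0.02 * 12)
m = 1.0 * exp(-0.2400)

0.7866 m


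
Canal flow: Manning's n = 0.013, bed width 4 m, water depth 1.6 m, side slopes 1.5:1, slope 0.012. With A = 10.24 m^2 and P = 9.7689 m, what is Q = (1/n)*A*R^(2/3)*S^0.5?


R = A/P = 10.24/9.7689 = 1.048224
Q = (1/0.013) * 10.24 * 1.048224^(2/3) * 0.012^0.5

89.0396 m^3/s


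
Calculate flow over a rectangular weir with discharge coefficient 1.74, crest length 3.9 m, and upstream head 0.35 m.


Q = C * L * H^(3/2) = 1.74 * 3.9 * 0.35^1.5 = 1.74 * 3.9 * 0.207063

1.4051 m^3/s


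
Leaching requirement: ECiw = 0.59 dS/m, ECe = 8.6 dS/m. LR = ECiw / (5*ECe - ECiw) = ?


LR = ECiw / (5*ECe - ECiw)
LR = 0.59 / (5*8.6 - 0.59)
LR = 0.59 / 42.4100

0.0139


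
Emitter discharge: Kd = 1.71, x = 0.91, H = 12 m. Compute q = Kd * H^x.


q = Kd * H^x = 1.71 * 12^0.91 = 1.71 * 9.595220

16.4078 L/h


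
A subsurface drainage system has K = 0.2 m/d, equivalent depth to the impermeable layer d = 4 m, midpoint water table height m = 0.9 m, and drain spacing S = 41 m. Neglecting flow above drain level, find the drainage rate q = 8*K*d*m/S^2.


q = 8*K*d*m/S^2
q = 8*0.2*4*0.9/41^2
q = 5.7600 / 1681

0.0034 m/d


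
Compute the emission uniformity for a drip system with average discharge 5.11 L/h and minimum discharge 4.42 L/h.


EU = (q_min/q_avg)*100 = (4.42/5.11)*100 = 86.4971%

86.4971 %


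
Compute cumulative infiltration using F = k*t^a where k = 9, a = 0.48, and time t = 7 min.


F = k * t^a = 9 * 7^0.48
F = 9 * 2.544761

22.9028 mm


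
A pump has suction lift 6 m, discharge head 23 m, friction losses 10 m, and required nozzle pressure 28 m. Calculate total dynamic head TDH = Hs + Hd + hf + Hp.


TDH = Hs + Hd + hf + Hp = 6 + 23 + 10 + 28 = 67

67 m


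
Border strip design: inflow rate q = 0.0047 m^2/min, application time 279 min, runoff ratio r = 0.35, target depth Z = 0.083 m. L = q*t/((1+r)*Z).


L = q*t/((1+r)*Z)
L = 0.0047*279/((1+0.35)*0.083)
L = 1.3113/0.11205

11.7028 m


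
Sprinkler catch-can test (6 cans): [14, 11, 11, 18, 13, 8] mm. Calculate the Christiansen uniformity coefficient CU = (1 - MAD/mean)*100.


mean = 12.500000 mm
MAD = 2.500000 mm
CU = (1 - 2.500000/12.500000)*100

80.0000 %


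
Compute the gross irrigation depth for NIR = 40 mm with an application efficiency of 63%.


Ea = 63% = 0.63
GID = NIR / Ea = 40 / 0.63 = 63.4921 mm

63.4921 mm


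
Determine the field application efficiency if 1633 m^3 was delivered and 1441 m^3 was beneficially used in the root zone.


Ea = V_root / V_field * 100 = 1441 / 1633 * 100 = 88.2425%

88.2425 %


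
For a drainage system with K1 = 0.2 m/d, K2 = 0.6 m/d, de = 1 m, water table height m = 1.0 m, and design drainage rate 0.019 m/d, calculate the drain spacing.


S^2 = 8*K2*de*m/q + 4*K1*m^2/q
S^2 = 8*0.6*1*1.0/0.019 + 4*0.2*1.0^2/0.019
S = sqrt(294.7368)

17.1679 m


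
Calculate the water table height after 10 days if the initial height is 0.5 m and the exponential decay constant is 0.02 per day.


m = m0 * exp(-k*t)
m = 0.5 * exp(-0.02 * 10)
m = 0.5 * exp(-0.2000)

0.4094 m


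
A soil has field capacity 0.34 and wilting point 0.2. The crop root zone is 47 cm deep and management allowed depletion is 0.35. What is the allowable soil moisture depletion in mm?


SMD = (FC - PWP) * d * MAD * 10
SMD = (0.34 - 0.2) * 47 * 0.35 * 10
SMD = 0.1400 * 47 * 0.35 * 10

23.0300 mm


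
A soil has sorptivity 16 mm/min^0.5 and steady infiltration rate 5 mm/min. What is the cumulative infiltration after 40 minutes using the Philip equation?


F = S*sqrt(t) + A*t
F = 16*sqrt(40) + 5*40
F = 16*6.324555 + 200

301.1929 mm


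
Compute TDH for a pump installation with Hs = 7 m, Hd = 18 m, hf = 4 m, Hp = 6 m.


TDH = Hs + Hd + hf + Hp = 7 + 18 + 4 + 6 = 35

35 m


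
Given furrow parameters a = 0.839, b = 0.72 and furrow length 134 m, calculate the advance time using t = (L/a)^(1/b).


t = (L/a)^(1/b)
t = (134/0.839)^(1/0.72)
t = 159.713945^(1/0.72)

1148.6782 min


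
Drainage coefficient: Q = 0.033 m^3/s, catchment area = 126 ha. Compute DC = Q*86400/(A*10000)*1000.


DC = Q * 86400 / (A * 10000) * 1000
DC = 0.033 * 86400 / (126 * 10000) * 1000
DC = 2851200.0000 / 1260000

2.2629 mm/day


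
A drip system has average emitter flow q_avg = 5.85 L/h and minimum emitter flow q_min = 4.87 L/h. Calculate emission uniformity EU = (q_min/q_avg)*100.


EU = (q_min/q_avg)*100 = (4.87/5.85)*100 = 83.2479%

83.2479 %


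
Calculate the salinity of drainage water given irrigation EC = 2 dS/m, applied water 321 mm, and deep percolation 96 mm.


EC_dw = EC_iw * D_iw / D_dw
EC_dw = 2 * 321 / 96
EC_dw = 642 / 96

6.6875 dS/m


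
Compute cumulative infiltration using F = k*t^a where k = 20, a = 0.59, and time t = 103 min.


F = k * t^a = 20 * 103^0.59
F = 20 * 15.401888

308.0378 mm


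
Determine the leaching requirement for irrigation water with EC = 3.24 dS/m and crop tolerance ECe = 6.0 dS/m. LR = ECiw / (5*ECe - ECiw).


LR = ECiw / (5*ECe - ECiw)
LR = 3.24 / (5*6.0 - 3.24)
LR = 3.24 / 26.7600

0.1211


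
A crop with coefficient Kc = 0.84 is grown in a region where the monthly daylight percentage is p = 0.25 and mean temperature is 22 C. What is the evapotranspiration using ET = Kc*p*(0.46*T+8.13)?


ET = Kc * p * (0.46*T + 8.13)
ET = 0.84 * 0.25 * (0.46*22 + 8.13)
ET = 0.84 * 0.25 * 18.2500

3.8325 mm/day


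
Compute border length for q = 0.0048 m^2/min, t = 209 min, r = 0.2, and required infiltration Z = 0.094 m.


L = q*t/((1+r)*Z)
L = 0.0048*209/((1+0.2)*0.094)
L = 1.0032/0.1128

8.8936 m


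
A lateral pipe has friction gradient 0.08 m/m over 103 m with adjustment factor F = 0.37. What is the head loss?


hf = J * L * F = 0.08 * 103 * 0.37 = 3.0488 m

3.0488 m


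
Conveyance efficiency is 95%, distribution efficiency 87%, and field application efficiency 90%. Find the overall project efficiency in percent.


Ec = 0.95, Eb = 0.87, Ea = 0.9
E = 0.95 * 0.87 * 0.9 * 100 = 74.3850%

74.3850 %


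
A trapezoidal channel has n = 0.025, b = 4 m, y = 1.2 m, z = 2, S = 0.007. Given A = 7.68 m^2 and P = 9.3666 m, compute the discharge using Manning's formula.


R = A/P = 7.68/9.3666 = 0.819935
Q = (1/0.025) * 7.68 * 0.819935^(2/3) * 0.007^0.5

22.5159 m^3/s


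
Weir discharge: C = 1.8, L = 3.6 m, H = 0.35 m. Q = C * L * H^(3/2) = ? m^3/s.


Q = C * L * H^(3/2) = 1.8 * 3.6 * 0.35^1.5 = 1.8 * 3.6 * 0.207063

1.3418 m^3/s


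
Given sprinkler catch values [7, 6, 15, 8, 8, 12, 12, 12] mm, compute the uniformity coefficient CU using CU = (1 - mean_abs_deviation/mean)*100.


mean = 10.000000 mm
MAD = 2.750000 mm
CU = (1 - 2.750000/10.000000)*100

72.5000 %


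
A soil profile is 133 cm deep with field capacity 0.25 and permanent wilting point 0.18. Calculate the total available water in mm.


AWC = (FC - PWP) * d * 10
AWC = (0.25 - 0.18) * 133 * 10
AWC = 0.0700 * 133 * 10

93.1000 mm


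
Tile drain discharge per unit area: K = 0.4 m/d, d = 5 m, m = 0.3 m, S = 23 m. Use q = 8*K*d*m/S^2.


q = 8*K*d*m/S^2
q = 8*0.4*5*0.3/23^2
q = 4.8000 / 529

0.0091 m/d


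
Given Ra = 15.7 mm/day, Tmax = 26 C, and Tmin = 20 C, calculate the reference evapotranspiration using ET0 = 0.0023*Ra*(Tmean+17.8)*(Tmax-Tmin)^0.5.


Tmean = (Tmax + Tmin)/2 = (26 + 20)/2 = 23.0
ET0 = 0.0023 * 15.7 * (23.0 + 17.8) * sqrt(26 - 20)
ET0 = 0.0023 * 15.7 * 40.8 * 2.449490

3.6088 mm/day


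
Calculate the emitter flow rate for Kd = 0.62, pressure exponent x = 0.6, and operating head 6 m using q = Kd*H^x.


q = Kd * H^x = 0.62 * 6^0.6 = 0.62 * 2.930156

1.8167 L/h


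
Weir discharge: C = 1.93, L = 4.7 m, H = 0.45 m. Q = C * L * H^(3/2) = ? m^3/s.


Q = C * L * H^(3/2) = 1.93 * 4.7 * 0.45^1.5 = 1.93 * 4.7 * 0.301869

2.7383 m^3/s


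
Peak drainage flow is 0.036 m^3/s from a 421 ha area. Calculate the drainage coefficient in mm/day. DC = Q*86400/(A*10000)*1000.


DC = Q * 86400 / (A * 10000) * 1000
DC = 0.036 * 86400 / (421 * 10000) * 1000
DC = 3110400.0000 / 4210000

0.7388 mm/day


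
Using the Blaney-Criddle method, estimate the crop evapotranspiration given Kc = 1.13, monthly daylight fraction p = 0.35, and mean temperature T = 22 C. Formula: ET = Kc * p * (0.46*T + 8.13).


ET = Kc * p * (0.46*T + 8.13)
ET = 1.13 * 0.35 * (0.46*22 + 8.13)
ET = 1.13 * 0.35 * 18.2500

7.2179 mm/day


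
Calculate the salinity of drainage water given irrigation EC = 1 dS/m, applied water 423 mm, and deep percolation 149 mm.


EC_dw = EC_iw * D_iw / D_dw
EC_dw = 1 * 423 / 149
EC_dw = 423 / 149

2.8389 dS/m


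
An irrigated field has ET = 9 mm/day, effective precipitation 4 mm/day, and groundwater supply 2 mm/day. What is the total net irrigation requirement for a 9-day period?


Daily deficit = ET - Pe - GW = 9 - 4 - 2 = 3 mm/day
NIR = 3 * 9 = 27 mm

27.0000 mm


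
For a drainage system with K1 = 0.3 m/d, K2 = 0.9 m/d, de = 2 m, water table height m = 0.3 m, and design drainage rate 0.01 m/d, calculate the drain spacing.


S^2 = 8*K2*de*m/q + 4*K1*m^2/q
S^2 = 8*0.9*2*0.3/0.01 + 4*0.3*0.3^2/0.01
S = sqrt(442.8000)

21.0428 m


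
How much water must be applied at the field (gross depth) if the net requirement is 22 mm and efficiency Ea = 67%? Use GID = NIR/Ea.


Ea = 67% = 0.67
GID = NIR / Ea = 22 / 0.67 = 32.8358 mm

32.8358 mm


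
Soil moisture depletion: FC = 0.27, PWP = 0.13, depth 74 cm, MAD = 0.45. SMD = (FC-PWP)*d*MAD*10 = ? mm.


SMD = (FC - PWP) * d * MAD * 10
SMD = (0.27 - 0.13) * 74 * 0.45 * 10
SMD = 0.1400 * 74 * 0.45 * 10

46.6200 mm


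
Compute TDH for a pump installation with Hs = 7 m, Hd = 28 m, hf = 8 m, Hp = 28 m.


TDH = Hs + Hd + hf + Hp = 7 + 28 + 8 + 28 = 71

71 m


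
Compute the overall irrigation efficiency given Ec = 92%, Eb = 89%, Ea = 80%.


Ec = 0.92, Eb = 0.89, Ea = 0.8
E = 0.92 * 0.89 * 0.8 * 100 = 65.5040%

65.5040 %
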